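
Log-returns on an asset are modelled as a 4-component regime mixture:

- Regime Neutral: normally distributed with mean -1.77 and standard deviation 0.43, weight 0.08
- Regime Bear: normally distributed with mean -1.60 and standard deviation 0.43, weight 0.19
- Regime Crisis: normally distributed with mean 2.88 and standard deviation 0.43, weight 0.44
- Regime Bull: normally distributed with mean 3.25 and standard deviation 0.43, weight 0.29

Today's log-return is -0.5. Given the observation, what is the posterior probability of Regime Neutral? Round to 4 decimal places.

0.1241

P(component k | x) = P(Z=k)·f_k(x) / marginal(x), where marginal(x) = Σ_j P(Z=j)·f_j(x).
Component likelihoods at x = -0.5:
  L_Neutral = (1/(0.43·√(2π)))·exp(−(-0.5−-1.77)²/(2·0.43²)) = 0.927773·exp(-4.36155) = 0.0118371
  L_Bear = (1/(0.43·√(2π)))·exp(−(-0.5−-1.60)²/(2·0.43²)) = 0.927773·exp(-3.27204) = 0.0351895
  L_Crisis = (1/(0.43·√(2π)))·exp(−(-0.5−2.88)²/(2·0.43²)) = 0.927773·exp(-30.89346) = 3.55291e-14
  L_Bull = (1/(0.43·√(2π)))·exp(−(-0.5−3.25)²/(2·0.43²)) = 0.927773·exp(-38.02731) = 2.83393e-17
Multiply by the mixture weights:
  P(Z=Neutral)·L_Neutral = 0.08 × 0.0118371 = 0.000946969
  P(Z=Bear)·L_Bear = 0.19 × 0.0351895 = 0.00668601
  P(Z=Crisis)·L_Crisis = 0.44 × 3.55291e-14 = 1.56328e-14
  P(Z=Bull)·L_Bull = 0.29 × 2.83393e-17 = 8.21841e-18
Denominator: 0.000946969 + 0.00668601 + 1.56328e-14 + 8.21841e-18 = 0.00763298
So the posterior for Regime Neutral is 0.000946969 / 0.00763298 ≈ 0.1241.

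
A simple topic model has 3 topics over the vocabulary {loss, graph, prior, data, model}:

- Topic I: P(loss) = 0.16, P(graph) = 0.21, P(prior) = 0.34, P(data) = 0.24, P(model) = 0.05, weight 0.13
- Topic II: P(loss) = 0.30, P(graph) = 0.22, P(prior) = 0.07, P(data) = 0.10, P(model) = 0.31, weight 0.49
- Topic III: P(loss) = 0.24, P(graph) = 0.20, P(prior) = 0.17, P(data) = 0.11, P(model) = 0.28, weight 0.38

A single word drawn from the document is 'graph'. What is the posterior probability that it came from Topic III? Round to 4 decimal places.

0.3600

P(component k | x) = w_k·f_k(x) / marginal(x), where marginal(x) = Σ_j w_j·f_j(x).
Component likelihoods at x = 'graph':
  p_I = P(graph | comp) = 0.21
  p_II = P(graph | comp) = 0.22
  p_III = P(graph | comp) = 0.20
Prior × likelihood for each component:
  w_I·p_I = 0.13 × 0.21 = 0.0273
  w_II·p_II = 0.49 × 0.22 = 0.1078
  w_III·p_III = 0.38 × 0.2 = 0.076
Marginal: 0.0273 + 0.1078 + 0.076 = 0.2111
So the posterior for Topic III is 0.076 / 0.2111 ≈ 0.3600.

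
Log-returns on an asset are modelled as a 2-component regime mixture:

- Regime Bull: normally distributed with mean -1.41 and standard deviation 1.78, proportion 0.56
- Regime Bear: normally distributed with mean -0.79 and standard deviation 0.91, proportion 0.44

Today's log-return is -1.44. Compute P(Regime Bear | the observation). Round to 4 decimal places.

Posterior ∝ prior × likelihood, so P(k | x) ∝ P(Z=k) f_k(x); normalise over all components.
Component likelihoods at x = -1.44:
  f_Bull = 0.224093
  f_Bear = 0.339687
Multiply by the mixture weights:
  P(Z=Bull)·f_Bull = 0.56 × 0.224093 = 0.125492
  P(Z=Bear)·f_Bear = 0.44 × 0.339687 = 0.149462
Sum: 0.125492 + 0.149462 = 0.274955
Responsibility of Regime Bear: 0.149462 / 0.274955 ≈ 0.5436

0.5436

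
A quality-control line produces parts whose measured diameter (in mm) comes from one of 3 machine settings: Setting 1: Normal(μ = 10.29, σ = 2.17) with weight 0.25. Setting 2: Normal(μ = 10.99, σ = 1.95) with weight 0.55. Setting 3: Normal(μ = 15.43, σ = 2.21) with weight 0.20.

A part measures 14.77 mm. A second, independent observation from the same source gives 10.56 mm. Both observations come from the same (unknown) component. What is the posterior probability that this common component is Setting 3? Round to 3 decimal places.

Posterior ∝ prior × likelihood, so P(k | x) ∝ π_k f_k(x); normalise over all components.
Since both observations come from the same component, the likelihood for component k is f_k(x₁)·f_k(x₂).
  L_1 = [(1/(2.17·√(2π)))·exp(−(14.77−10.29)²/(2·2.17²)) = 0.183844·exp(-2.13111) = 0.0218233] × [0.182427] = 0.00398115
  L_2 = [(1/(1.95·√(2π)))·exp(−(14.77−10.99)²/(2·1.95²)) = 0.204586·exp(-1.87882) = 0.0312547] × [0.199672] = 0.00624068
  L_3 = [(1/(2.21·√(2π)))·exp(−(14.77−15.43)²/(2·2.21²)) = 0.180517·exp(-0.04459) = 0.172644] × [0.0159244] = 0.00274925
Prior × likelihood for each component:
  π_1·L_1 = 0.25 × 0.00398115 = 0.000995287
  π_2·L_2 = 0.55 × 0.00624068 = 0.00343238
  π_3·L_3 = 0.20 × 0.00274925 = 0.000549851
Evidence: 0.000995287 + 0.00343238 + 0.000549851 = 0.00497751
P(Setting 3 | x₁,x₂) ≈ 0.110

0.110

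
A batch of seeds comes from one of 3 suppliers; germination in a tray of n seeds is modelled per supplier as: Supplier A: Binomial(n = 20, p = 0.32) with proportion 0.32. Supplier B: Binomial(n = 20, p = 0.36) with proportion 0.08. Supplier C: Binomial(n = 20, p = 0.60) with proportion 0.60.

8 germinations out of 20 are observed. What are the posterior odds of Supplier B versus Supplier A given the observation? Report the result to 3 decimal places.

Posterior odds = (π_i f_i(x)) / (π_j f_j(x)); the normalising sum cancels.
Binomial probabilities:
  f_A = 0.135386
  f_B = 0.167821
  f_C = 0.0354974
Odds = (0.08/0.32) × (0.167821/0.135386) = 0.25 × 1.23958 ≈ 0.310

0.310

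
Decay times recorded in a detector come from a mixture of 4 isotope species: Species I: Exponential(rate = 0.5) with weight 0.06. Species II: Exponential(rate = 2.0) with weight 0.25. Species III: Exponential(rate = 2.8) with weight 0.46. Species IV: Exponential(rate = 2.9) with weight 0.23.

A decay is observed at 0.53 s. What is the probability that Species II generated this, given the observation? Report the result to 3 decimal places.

0.274

Posterior ∝ prior × likelihood, so P(k | x) ∝ π_k f_k(x); normalise over all components.
Component likelihoods at x = 0.53 s:
  p_I = 0.383603
  p_II = 0.692912
  p_III = 0.634841
  p_IV = 0.623573
Multiply by the mixture weights:
  π_I·p_I = 0.06 × 0.383603 = 0.0230162
  π_II·p_II = 0.25 × 0.692912 = 0.173228
  π_III·p_III = 0.46 × 0.634841 = 0.292027
  π_IV·p_IV = 0.23 × 0.623573 = 0.143422
Denominator: 0.0230162 + 0.173228 + 0.292027 + 0.143422 = 0.631693
Responsibility of Species II: 0.173228 / 0.631693 ≈ 0.274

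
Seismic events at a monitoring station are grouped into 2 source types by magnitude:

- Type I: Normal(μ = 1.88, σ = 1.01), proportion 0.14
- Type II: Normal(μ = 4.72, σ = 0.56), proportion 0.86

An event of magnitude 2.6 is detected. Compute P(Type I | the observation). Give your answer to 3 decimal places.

Posterior ∝ prior × likelihood, so P(k | x) ∝ P(Z=k) f_k(x); normalise over all components.
Component likelihoods at x = 2.6:
  p_I = 0.306364
  p_II = 0.000550361
Unnormalised posteriors:
  P(Z=I)·p_I = 0.14 × 0.306364 = 0.0428909
  P(Z=II)·p_II = 0.86 × 0.000550361 = 0.00047331
Marginal: 0.0428909 + 0.00047331 = 0.0433643
So the posterior for Type I is 0.0428909 / 0.0433643 ≈ 0.989.

0.989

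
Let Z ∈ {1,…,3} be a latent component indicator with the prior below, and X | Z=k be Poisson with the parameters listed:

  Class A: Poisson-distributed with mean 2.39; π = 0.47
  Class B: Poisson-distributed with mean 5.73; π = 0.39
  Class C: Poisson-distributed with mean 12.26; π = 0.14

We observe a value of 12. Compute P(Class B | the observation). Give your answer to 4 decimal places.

0.1718

Posterior ∝ prior × likelihood, so P(k | x) ∝ P(Z=k) f_k(x); normalise over all components.
Poisson probabilities:
  f_A = e^(−2.39)·2.39^12/12! = 6.64468e-06
  f_B = e^(−5.73)·5.73^12/12! = 0.00849202
  f_C = e^(−12.26)·12.26^12/12! = 0.114051
Unnormalised posteriors:
  P(Z=A)·f_A = 0.47 × 6.64468e-06 = 3.123e-06
  P(Z=B)·f_B = 0.39 × 0.00849202 = 0.00331189
  P(Z=C)·f_C = 0.14 × 0.114051 = 0.0159671
Marginal: 3.123e-06 + 0.00331189 + 0.0159671 = 0.0192821
P(Class B | data) = 0.00331189 / 0.0192821 ≈ 0.1718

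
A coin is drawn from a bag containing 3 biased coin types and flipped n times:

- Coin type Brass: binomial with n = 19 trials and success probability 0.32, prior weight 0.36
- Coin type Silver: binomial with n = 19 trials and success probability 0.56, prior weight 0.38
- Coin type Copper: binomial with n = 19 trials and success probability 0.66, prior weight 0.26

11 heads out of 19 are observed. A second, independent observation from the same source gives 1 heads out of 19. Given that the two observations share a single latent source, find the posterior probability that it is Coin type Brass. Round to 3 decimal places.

0.989

The responsibility of component k is π_k f_k(x) divided by Σ_j π_j f_j(x).
Since both observations come from the same component, the likelihood for component k is f_k(x₁)·f_k(x₂).
  p_Brass = [0.0124491] × [0.00587576] = 7.31482e-05
  p_Silver = [0.180347] × [4.06527e-06] = 7.33159e-07
  p_Copper = [0.139712] × [4.62294e-08] = 6.45879e-09
Prior × likelihood for each component:
  π_Brass·p_Brass = 0.36 × 7.31482e-05 = 2.63333e-05
  π_Silver·p_Silver = 0.38 × 7.33159e-07 = 2.786e-07
  π_Copper·p_Copper = 0.26 × 6.45879e-09 = 1.67928e-09
Denominator: 2.63333e-05 + 2.786e-07 + 1.67928e-09 = 2.66136e-05
P(Coin type Brass | x₁,x₂) = 2.63333e-05 / 2.66136e-05 ≈ 0.989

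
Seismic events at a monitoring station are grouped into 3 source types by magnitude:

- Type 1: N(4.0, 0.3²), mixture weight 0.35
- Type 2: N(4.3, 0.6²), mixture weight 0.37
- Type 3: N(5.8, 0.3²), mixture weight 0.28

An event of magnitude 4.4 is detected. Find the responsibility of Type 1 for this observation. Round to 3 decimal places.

0.441

Apply Bayes' rule: the posterior for each component is proportional to its prior times its likelihood at x.
Normal densities:
  p_1 = (1/(0.3·√(2π)))·exp(−(4.4−4.0)²/(2·0.3²)) = 1.329808·exp(-0.88889) = 0.5467
  p_2 = (1/(0.6·√(2π)))·exp(−(4.4−4.3)²/(2·0.6²)) = 0.664904·exp(-0.01389) = 0.655733
  p_3 = (1/(0.3·√(2π)))·exp(−(4.4−5.8)²/(2·0.3²)) = 1.329808·exp(-10.88889) = 2.48202e-05
Unnormalised posteriors:
  π_1·p_1 = 0.35 × 0.5467 = 0.191345
  π_2·p_2 = 0.37 × 0.655733 = 0.242621
  π_3·p_3 = 0.28 × 2.48202e-05 = 6.94964e-06
Sum: 0.191345 + 0.242621 + 6.94964e-06 = 0.433973
Responsibility of Type 1: 0.191345 / 0.433973 ≈ 0.441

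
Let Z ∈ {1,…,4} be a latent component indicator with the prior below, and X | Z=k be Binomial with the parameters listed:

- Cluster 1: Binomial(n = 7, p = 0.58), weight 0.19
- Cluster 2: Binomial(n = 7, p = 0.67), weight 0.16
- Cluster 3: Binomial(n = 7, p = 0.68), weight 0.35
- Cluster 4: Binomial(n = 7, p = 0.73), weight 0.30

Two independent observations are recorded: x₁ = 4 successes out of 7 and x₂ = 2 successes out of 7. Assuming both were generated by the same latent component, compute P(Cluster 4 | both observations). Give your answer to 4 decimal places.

0.0908

Apply Bayes' rule: the posterior for each component is proportional to its prior times its likelihood at x.
Since both observations come from the same component, the likelihood for component k is f_k(x₁)·f_k(x₂).
  p_1 = [C(7,4)·0.58^4·0.42^3 = 35·0.113165·0.074088 = 0.293446] × [0.0923255] = 0.0270925
  p_2 = [C(7,4)·0.67^4·0.33^3 = 35·0.201511·0.035937 = 0.25346] × [0.0368925] = 0.00935078
  p_3 = [C(7,4)·0.68^4·0.32^3 = 35·0.213814·0.032768 = 0.245219] × [0.0325827] = 0.00798989
  p_4 = [C(7,4)·0.73^4·0.27^3 = 35·0.283982·0.019683 = 0.195637] × [0.0160577] = 0.00314148
Multiply by the mixture weights:
  w_1·p_1 = 0.19 × 0.0270925 = 0.00514758
  w_2·p_2 = 0.16 × 0.00935078 = 0.00149612
  w_3·p_3 = 0.35 × 0.00798989 = 0.00279646
  w_4·p_4 = 0.30 × 0.00314148 = 0.000942445
Marginal: 0.00514758 + 0.00149612 + 0.00279646 + 0.000942445 = 0.0103826
P(Cluster 4 | x₁, x₂) = 0.000942445 / 0.0103826 ≈ 0.0908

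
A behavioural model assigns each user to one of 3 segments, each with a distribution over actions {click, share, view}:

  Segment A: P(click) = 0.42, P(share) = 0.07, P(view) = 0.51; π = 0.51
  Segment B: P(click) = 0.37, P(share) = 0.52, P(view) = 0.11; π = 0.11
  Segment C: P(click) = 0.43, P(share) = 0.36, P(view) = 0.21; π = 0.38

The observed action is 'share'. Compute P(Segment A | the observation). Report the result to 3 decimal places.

Apply Bayes' rule: the posterior for each component is proportional to its prior times its likelihood at x.
Component likelihoods at x = 'share':
  p_A = P(share | comp) = 0.07
  p_B = P(share | comp) = 0.52
  p_C = P(share | comp) = 0.36
Weight by the priors:
  P(Z=A)·p_A = 0.51 × 0.07 = 0.0357
  P(Z=B)·p_B = 0.11 × 0.52 = 0.0572
  P(Z=C)·p_C = 0.38 × 0.36 = 0.1368
Sum: 0.0357 + 0.0572 + 0.1368 = 0.2297
Responsibility of Segment A: 0.0357 / 0.2297 ≈ 0.155

0.155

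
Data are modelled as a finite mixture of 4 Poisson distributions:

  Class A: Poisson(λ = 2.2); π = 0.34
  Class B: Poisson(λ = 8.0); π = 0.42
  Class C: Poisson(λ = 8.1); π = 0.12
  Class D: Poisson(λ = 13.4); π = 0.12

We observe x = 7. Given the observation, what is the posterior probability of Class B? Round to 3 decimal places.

0.734

P(component k | x) = P(Z=k)·f_k(x) / marginal(x), where marginal(x) = Σ_j P(Z=j)·f_j(x).
Component likelihoods at x = 7:
  p_A = e^(−2.2)·2.2^7/7! = 0.00548378
  p_B = e^(−8.0)·8.0^7/7! = 0.139587
  p_C = e^(−8.1)·8.1^7/7! = 0.137778
  p_D = e^(−13.4)·13.4^7/7! = 0.0233215
Weight by the priors:
  P(Z=A)·p_A = 0.34 × 0.00548378 = 0.00186449
  P(Z=B)·p_B = 0.42 × 0.139587 = 0.0586263
  P(Z=C)·p_C = 0.12 × 0.137778 = 0.0165333
  P(Z=D)·p_D = 0.12 × 0.0233215 = 0.00279858
Denominator: 0.00186449 + 0.0586263 + 0.0165333 + 0.00279858 = 0.0798228
Responsibility of Class B: 0.0586263 / 0.0798228 ≈ 0.734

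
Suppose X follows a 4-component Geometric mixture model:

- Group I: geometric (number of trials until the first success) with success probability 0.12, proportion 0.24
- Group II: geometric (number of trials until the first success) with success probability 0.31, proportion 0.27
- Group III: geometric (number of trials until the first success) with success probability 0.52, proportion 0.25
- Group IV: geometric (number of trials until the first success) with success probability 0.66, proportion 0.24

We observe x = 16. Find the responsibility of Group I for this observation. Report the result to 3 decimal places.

By Bayes' theorem, P(k | x) = w_k f_k(x) / Σ_j w_j f_j(x).
Geometric probabilities:
  p_I = 0.0176369
  p_II = 0.00118604
  p_III = 8.60244e-06
  p_IV = 6.19053e-08
Prior × likelihood for each component:
  w_I·p_I = 0.24 × 0.0176369 = 0.00423285
  w_II·p_II = 0.27 × 0.00118604 = 0.00032023
  w_III·p_III = 0.25 × 8.60244e-06 = 2.15061e-06
  w_IV·p_IV = 0.24 × 6.19053e-08 = 1.48573e-08
Denominator: 0.00423285 + 0.00032023 + 2.15061e-06 + 1.48573e-08 = 0.00455524
Responsibility of Group I: 0.00423285 / 0.00455524 ≈ 0.929

0.929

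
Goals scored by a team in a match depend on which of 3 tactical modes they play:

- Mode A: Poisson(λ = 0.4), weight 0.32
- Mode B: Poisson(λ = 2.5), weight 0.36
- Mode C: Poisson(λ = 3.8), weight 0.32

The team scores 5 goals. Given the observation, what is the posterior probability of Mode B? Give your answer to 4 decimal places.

Apply Bayes' rule: the posterior for each component is proportional to its prior times its likelihood at x.
Component likelihoods at x = 5 goals:
  f_A = 5.72006e-05
  f_B = 0.0668009
  f_C = 0.147713
Prior × likelihood for each component:
  P(Z=A)·f_A = 0.32 × 5.72006e-05 = 1.83042e-05
  P(Z=B)·f_B = 0.36 × 0.0668009 = 0.0240483
  P(Z=C)·f_C = 0.32 × 0.147713 = 0.047268
Evidence: 1.83042e-05 + 0.0240483 + 0.047268 = 0.0713347
P(Mode B | 5 goals) = 0.0240483 / 0.0713347 ≈ 0.3371

0.3371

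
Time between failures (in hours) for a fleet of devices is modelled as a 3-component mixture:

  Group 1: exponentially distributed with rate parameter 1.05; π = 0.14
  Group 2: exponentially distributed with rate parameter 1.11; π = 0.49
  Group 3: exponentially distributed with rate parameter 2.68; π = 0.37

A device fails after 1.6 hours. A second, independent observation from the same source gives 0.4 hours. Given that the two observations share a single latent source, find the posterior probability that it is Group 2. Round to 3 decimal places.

0.676

The responsibility of component k is π_k f_k(x) divided by Σ_j π_j f_j(x).
Since both observations come from the same component, the likelihood for component k is f_k(x₁)·f_k(x₂).
  L_1 = [1.05·e^(−1.05·1.6) = 1.05·e^(−1.6800) = 0.195693] × [0.689899] = 0.135008
  L_2 = [1.11·e^(−1.11·1.6) = 1.11·e^(−1.7760) = 0.187939] × [0.712027] = 0.133817
  L_3 = [2.68·e^(−2.68·1.6) = 2.68·e^(−4.2880) = 0.0368027] × [0.917426] = 0.0337638
Prior × likelihood for each component:
  π_1·L_1 = 0.14 × 0.135008 = 0.0189011
  π_2·L_2 = 0.49 × 0.133817 = 0.0655705
  π_3·L_3 = 0.37 × 0.0337638 = 0.0124926
Normaliser: 0.0189011 + 0.0655705 + 0.0124926 = 0.0969642
P(Group 2 | data) ≈ 0.676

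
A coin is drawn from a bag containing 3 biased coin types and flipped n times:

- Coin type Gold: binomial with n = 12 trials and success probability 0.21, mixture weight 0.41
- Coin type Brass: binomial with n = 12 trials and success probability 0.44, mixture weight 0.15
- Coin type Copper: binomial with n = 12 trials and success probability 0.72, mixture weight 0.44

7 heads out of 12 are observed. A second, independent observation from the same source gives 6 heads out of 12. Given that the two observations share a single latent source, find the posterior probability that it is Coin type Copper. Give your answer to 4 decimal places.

By Bayes' theorem, P(k | x) = P(Z=k) f_k(x) / Σ_j P(Z=j) f_j(x).
Since both observations come from the same component, the likelihood for component k is f_k(x₁)·f_k(x₂).
  L_Gold = [0.0043893] × [0.0192642] = 8.45563e-05
  L_Brass = [0.139262] × [0.206784] = 0.0287972
  L_Copper = [0.136723] × [0.0620319] = 0.00848121
Multiply by the mixture weights:
  P(Z=Gold)·L_Gold = 0.41 × 8.45563e-05 = 3.46681e-05
  P(Z=Brass)·L_Brass = 0.15 × 0.0287972 = 0.00431958
  P(Z=Copper)·L_Copper = 0.44 × 0.00848121 = 0.00373173
Evidence: 3.46681e-05 + 0.00431958 + 0.00373173 = 0.00808598
P(Coin type Copper | x) ≈ 0.4615

0.4615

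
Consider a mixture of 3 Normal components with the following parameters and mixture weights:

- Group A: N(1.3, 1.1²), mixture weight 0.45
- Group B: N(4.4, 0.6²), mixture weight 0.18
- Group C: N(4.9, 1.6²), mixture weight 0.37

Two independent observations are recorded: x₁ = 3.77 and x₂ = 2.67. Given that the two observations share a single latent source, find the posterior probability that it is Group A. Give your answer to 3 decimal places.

The responsibility of component k is P(Z=k) f_k(x) divided by Σ_j P(Z=j) f_j(x).
Since both observations come from the same component, the likelihood for component k is f_k(x₁)·f_k(x₂).
  L_A = [0.0291505] × [0.166989] = 0.00486782
  L_B = [0.383137] × [0.0104107] = 0.00398873
  L_C = [0.194303] × [0.0944002] = 0.0183422
Unnormalised posteriors:
  P(Z=A)·L_A = 0.45 × 0.00486782 = 0.00219052
  P(Z=B)·L_B = 0.18 × 0.00398873 = 0.000717972
  P(Z=C)·L_C = 0.37 × 0.0183422 = 0.00678663
Denominator: 0.00219052 + 0.000717972 + 0.00678663 = 0.00969512
Responsibility of Group A: 0.00219052 / 0.00969512 ≈ 0.226

0.226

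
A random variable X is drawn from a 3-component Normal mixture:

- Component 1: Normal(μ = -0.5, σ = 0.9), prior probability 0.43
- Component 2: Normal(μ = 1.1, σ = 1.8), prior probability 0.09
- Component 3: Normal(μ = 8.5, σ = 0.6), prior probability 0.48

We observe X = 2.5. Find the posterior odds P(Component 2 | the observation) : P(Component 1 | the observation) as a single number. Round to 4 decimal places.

Only the two components matter; the odds are (P(Z=i) f_i(x)) / (P(Z=j) f_j(x)).
Evaluate each component's likelihood at the observed value:
  f_1 = 0.00171364
  f_2 = 0.163786
  f_3 = 1.28243e-22
Odds = (0.09/0.43) × (0.163786/0.00171364) = 0.209302 × 95.5777 ≈ 20.0046

20.0046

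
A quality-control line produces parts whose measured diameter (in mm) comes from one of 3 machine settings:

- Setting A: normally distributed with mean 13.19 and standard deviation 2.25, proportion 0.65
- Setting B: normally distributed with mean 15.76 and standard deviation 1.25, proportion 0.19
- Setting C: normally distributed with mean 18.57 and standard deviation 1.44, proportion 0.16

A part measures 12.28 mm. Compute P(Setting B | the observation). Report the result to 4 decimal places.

0.0117

By Bayes' theorem, P(k | x) = P(Z=k) f_k(x) / Σ_j P(Z=j) f_j(x).
Normal densities:
  f_A = 0.163383
  f_B = 0.00662165
  f_C = 1.9925e-05
Prior × likelihood for each component:
  P(Z=A)·f_A = 0.65 × 0.163383 = 0.106199
  P(Z=B)·f_B = 0.19 × 0.00662165 = 0.00125811
  P(Z=C)·f_C = 0.16 × 1.9925e-05 = 3.188e-06
Sum: 0.106199 + 0.00125811 + 3.188e-06 = 0.10746
So the posterior for Setting B is 0.00125811 / 0.10746 ≈ 0.0117.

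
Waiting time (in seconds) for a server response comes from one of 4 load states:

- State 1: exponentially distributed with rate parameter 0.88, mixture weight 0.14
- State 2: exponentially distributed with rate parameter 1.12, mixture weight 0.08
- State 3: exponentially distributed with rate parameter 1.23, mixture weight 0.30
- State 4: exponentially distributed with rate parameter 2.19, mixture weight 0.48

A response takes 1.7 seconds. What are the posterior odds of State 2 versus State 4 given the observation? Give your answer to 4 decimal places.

Only the two components matter; the odds are (π_i f_i(x)) / (π_j f_j(x)).
Evaluate each component's likelihood at the observed value:
  L_1 = 0.88·e^(−0.88·1.7) = 0.88·e^(−1.4960) = 0.197142
  L_2 = 1.12·e^(−1.12·1.7) = 1.12·e^(−1.9040) = 0.166848
  L_3 = 1.23·e^(−1.23·1.7) = 1.23·e^(−2.0910) = 0.151983
  L_4 = 2.19·e^(−2.19·1.7) = 2.19·e^(−3.7230) = 0.0529134
Posterior odds = (π_2·L_2) / (π_4·L_4) = (0.08·0.166848) / (0.48·0.0529134) = 0.0133478 / 0.0253984 ≈ 0.5255

0.5255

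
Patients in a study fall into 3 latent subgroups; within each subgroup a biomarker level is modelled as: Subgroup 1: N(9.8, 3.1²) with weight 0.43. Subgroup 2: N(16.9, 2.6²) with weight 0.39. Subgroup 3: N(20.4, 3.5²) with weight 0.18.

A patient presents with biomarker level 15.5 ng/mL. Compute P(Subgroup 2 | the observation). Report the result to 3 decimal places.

0.743

The responsibility of component k is w_k f_k(x) divided by Σ_j w_j f_j(x).
Normal densities:
  f_1 = (1/(3.1·√(2π)))·exp(−(15.5−9.8)²/(2·3.1²)) = 0.128691·exp(-1.69043) = 0.0237359
  f_2 = (1/(2.6·√(2π)))·exp(−(15.5−16.9)²/(2·2.6²)) = 0.153439·exp(-0.14497) = 0.132732
  f_3 = (1/(3.5·√(2π)))·exp(−(15.5−20.4)²/(2·3.5²)) = 0.113984·exp(-0.98000) = 0.0427793
Multiply by the mixture weights:
  w_1·f_1 = 0.43 × 0.0237359 = 0.0102064
  w_2·f_2 = 0.39 × 0.132732 = 0.0517656
  w_3·f_3 = 0.18 × 0.0427793 = 0.00770027
Sum: 0.0102064 + 0.0517656 + 0.00770027 = 0.0696723
P(Subgroup 2 | 15.5 ng/mL) ≈ 0.743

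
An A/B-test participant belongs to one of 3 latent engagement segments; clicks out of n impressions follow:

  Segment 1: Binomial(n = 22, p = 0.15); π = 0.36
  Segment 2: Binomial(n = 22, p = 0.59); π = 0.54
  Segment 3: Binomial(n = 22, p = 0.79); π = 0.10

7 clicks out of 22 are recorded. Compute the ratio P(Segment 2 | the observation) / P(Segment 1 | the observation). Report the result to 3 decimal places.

0.389

Posterior odds = (π_i f_i(x)) / (π_j f_j(x)); the normalising sum cancels.
Evaluate each component's likelihood at the observed value:
  L_1 = 0.0254542
  L_2 = 0.00660022
  L_3 = 2.23108e-06
Odds = (0.54/0.36) × (0.00660022/0.0254542) = 1.5 × 0.259298 ≈ 0.389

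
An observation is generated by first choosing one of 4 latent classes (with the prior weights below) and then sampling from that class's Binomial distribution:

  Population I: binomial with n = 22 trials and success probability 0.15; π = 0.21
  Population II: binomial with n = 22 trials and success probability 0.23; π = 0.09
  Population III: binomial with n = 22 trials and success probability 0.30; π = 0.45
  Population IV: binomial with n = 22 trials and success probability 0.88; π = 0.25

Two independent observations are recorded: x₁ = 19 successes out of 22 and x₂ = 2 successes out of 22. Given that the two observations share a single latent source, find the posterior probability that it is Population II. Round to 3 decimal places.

0.007

P(component k | x) = π_k·f_k(x) / marginal(x), where marginal(x) = Σ_j π_j·f_j(x).
Since both observations come from the same component, the likelihood for component k is f_k(x₁)·f_k(x₂).
  L_I = [C(22,19)·0.15^19·0.85^3 = 1540·2.21684e-16·0.614125 = 2.09658e-13] × [0.201453] = 4.22362e-14
  L_II = [C(22,19)·0.23^19·0.77^3 = 1540·7.46155e-13·0.456533 = 5.24592e-10] × [0.0655967] = 3.44115e-11
  L_III = [C(22,19)·0.30^19·0.70^3 = 1540·1.16226e-10·0.343 = 6.1393e-08] × [0.0165888] = 1.01844e-09
  L_IV = [C(22,19)·0.88^19·0.12^3 = 1540·0.0881395·0.001728 = 0.23455] × [6.85808e-17] = 1.60856e-17
Prior × likelihood for each component:
  π_I·L_I = 0.21 × 4.22362e-14 = 8.86959e-15
  π_II·L_II = 0.09 × 3.44115e-11 = 3.09704e-12
  π_III·L_III = 0.45 × 1.01844e-09 = 4.58296e-10
  π_IV·L_IV = 0.25 × 1.60856e-17 = 4.0214e-18
Normaliser: 8.86959e-15 + 3.09704e-12 + 4.58296e-10 + 4.0214e-18 = 4.61402e-10
P(Population II | x₁, x₂) ≈ 0.007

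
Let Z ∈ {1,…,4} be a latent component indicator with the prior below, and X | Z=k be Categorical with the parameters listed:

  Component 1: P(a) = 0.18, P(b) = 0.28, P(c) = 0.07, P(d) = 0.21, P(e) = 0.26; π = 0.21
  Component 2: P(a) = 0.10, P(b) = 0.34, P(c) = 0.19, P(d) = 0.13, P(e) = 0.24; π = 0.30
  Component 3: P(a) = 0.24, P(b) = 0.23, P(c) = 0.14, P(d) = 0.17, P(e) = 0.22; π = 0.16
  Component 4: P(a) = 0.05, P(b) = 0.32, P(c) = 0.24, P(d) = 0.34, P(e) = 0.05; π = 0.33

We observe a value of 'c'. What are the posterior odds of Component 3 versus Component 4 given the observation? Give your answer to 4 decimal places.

0.2828

Since P(k|x) ∝ w_k f_k(x), the posterior odds are w_i f_i(x) / (w_j f_j(x)).
Component likelihoods at x = 'c':
  p_1 = P(c | comp) = 0.07
  p_2 = P(c | comp) = 0.19
  p_3 = P(c | comp) = 0.14
  p_4 = P(c | comp) = 0.24
Posterior odds = (w_3·p_3) / (w_4·p_4) = (0.16·0.14) / (0.33·0.24) = 0.0224 / 0.0792 ≈ 0.2828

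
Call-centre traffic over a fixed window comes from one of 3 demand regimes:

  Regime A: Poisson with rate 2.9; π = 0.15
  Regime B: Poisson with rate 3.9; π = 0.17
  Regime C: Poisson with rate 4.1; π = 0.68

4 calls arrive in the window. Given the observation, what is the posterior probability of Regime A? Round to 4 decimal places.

By Bayes' theorem, P(k | x) = π_k f_k(x) / Σ_j π_j f_j(x).
Poisson probabilities:
  f_A = 0.162154
  f_B = 0.195119
  f_C = 0.195127
Multiply by the mixture weights:
  π_A·f_A = 0.15 × 0.162154 = 0.024323
  π_B·f_B = 0.17 × 0.195119 = 0.0331702
  π_C·f_C = 0.68 × 0.195127 = 0.132686
Sum: 0.024323 + 0.0331702 + 0.132686 = 0.190179
P(Regime A | data) ≈ 0.1279

0.1279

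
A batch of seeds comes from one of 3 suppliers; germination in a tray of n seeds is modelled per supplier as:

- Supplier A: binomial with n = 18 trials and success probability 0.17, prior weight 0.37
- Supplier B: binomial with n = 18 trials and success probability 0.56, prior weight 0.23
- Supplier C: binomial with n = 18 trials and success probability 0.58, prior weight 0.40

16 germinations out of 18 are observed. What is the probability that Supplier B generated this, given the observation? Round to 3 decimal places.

The responsibility of component k is π_k f_k(x) divided by Σ_j π_j f_j(x).
Evaluate each component's likelihood at the observed value:
  f_A = C(18,16)·0.17^16·0.83^2 = 153·4.86612e-13·0.6889 = 5.12897e-11
  f_B = C(18,16)·0.56^16·0.44^2 = 153·9.35424e-05·0.1936 = 0.0027708
  f_C = C(18,16)·0.58^16·0.42^2 = 153·0.000164002·0.1764 = 0.00442627
Multiply by the mixture weights:
  π_A·f_A = 0.37 × 5.12897e-11 = 1.89772e-11
  π_B·f_B = 0.23 × 0.0027708 = 0.000637284
  π_C·f_C = 0.40 × 0.00442627 = 0.00177051
Denominator: 1.89772e-11 + 0.000637284 + 0.00177051 = 0.00240779
Responsibility of Supplier B: 0.000637284 / 0.00240779 ≈ 0.265

0.265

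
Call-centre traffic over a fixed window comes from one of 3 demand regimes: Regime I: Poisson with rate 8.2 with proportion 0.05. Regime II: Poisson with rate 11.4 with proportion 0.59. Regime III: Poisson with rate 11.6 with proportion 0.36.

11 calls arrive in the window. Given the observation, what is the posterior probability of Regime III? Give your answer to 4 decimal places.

0.3643

P(component k | x) = w_k·f_k(x) / marginal(x), where marginal(x) = Σ_j w_j·f_j(x).
Component likelihoods at x = 11 calls:
  f_I = 0.07755
  f_II = 0.118533
  f_III = 0.117508
Multiply by the mixture weights:
  w_I·f_I = 0.05 × 0.07755 = 0.0038775
  w_II·f_II = 0.59 × 0.118533 = 0.0699347
  w_III·f_III = 0.36 × 0.117508 = 0.0423028
Denominator: 0.0038775 + 0.0699347 + 0.0423028 = 0.116115
Responsibility of Regime III: 0.0423028 / 0.116115 ≈ 0.3643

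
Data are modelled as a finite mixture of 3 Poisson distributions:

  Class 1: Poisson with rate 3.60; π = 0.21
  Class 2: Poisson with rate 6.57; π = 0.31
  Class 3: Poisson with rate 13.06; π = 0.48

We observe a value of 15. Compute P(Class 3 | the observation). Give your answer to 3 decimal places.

P(component k | x) = π_k·f_k(x) / marginal(x), where marginal(x) = Σ_j π_j·f_j(x).
Poisson probabilities:
  f_1 = 4.61932e-06
  f_2 = 0.00196637
  f_3 = 0.0892816
Weight by the priors:
  π_1·f_1 = 0.21 × 4.61932e-06 = 9.70057e-07
  π_2·f_2 = 0.31 × 0.00196637 = 0.000609576
  π_3·f_3 = 0.48 × 0.0892816 = 0.0428552
Normaliser: 9.70057e-07 + 0.000609576 + 0.0428552 = 0.0434657
P(Class 3 | x) ≈ 0.986

0.986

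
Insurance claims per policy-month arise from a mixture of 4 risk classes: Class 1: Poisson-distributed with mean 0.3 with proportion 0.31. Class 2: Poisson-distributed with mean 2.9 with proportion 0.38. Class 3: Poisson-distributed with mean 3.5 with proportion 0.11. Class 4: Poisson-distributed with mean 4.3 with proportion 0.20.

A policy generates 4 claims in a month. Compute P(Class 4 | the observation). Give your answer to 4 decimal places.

By Bayes' theorem, P(k | x) = w_k f_k(x) / Σ_j w_j f_j(x).
Evaluate each component's likelihood at the observed value:
  f_1 = 0.000250026
  f_2 = 0.162154
  f_3 = 0.188812
  f_4 = 0.193284
Multiply by the mixture weights:
  w_1·f_1 = 0.31 × 0.000250026 = 7.75081e-05
  w_2·f_2 = 0.38 × 0.162154 = 0.0616184
  w_3·f_3 = 0.11 × 0.188812 = 0.0207694
  w_4·f_4 = 0.20 × 0.193284 = 0.0386568
Denominator: 7.75081e-05 + 0.0616184 + 0.0207694 + 0.0386568 = 0.121122
Responsibility of Class 4: 0.0386568 / 0.121122 ≈ 0.3192

0.3192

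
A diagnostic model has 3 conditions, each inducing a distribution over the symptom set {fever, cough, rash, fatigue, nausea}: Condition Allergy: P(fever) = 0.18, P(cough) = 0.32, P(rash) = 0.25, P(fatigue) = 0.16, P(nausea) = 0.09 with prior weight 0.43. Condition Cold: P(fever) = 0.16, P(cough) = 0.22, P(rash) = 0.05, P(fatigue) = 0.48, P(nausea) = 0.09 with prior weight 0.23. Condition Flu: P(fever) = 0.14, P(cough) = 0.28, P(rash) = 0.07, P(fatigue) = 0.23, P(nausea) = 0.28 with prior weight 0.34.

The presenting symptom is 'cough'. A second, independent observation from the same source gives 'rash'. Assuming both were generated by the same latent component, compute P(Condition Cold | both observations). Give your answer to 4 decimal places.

0.0580

Apply Bayes' rule: the posterior for each component is proportional to its prior times its likelihood at x.
Since both observations come from the same component, the likelihood for component k is f_k(x₁)·f_k(x₂).
  f_Allergy = [P(cough | comp) = 0.32] × [0.25] = 0.08
  f_Cold = [P(cough | comp) = 0.22] × [0.05] = 0.011
  f_Flu = [P(cough | comp) = 0.28] × [0.07] = 0.0196
Weight by the priors:
  π_Allergy·f_Allergy = 0.43 × 0.08 = 0.0344
  π_Cold·f_Cold = 0.23 × 0.011 = 0.00253
  π_Flu·f_Flu = 0.34 × 0.0196 = 0.006664
Marginal: 0.0344 + 0.00253 + 0.006664 = 0.043594
So the posterior for Condition Cold is 0.00253 / 0.043594 ≈ 0.0580.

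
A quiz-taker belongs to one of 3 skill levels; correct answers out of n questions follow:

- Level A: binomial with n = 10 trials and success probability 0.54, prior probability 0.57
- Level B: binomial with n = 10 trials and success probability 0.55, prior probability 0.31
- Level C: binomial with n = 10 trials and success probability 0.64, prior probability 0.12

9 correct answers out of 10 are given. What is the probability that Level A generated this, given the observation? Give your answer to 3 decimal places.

By Bayes' theorem, P(k | x) = π_k f_k(x) / Σ_j π_j f_j(x).
Binomial probabilities:
  p_A = C(10,9)·0.54^9·0.46^1 = 10·0.00390431·0.46 = 0.0179598
  p_B = C(10,9)·0.55^9·0.45^1 = 10·0.00460537·0.45 = 0.0207241
  p_C = C(10,9)·0.64^9·0.36^1 = 10·0.0180144·0.36 = 0.0648518
Weight by the priors:
  π_A·p_A = 0.57 × 0.0179598 = 0.0102371
  π_B·p_B = 0.31 × 0.0207241 = 0.00642449
  π_C·p_C = 0.12 × 0.0648518 = 0.00778222
Sum: 0.0102371 + 0.00642449 + 0.00778222 = 0.0244438
P(Level A | 9 correct answers out of 10) = 0.0102371 / 0.0244438 ≈ 0.419

0.419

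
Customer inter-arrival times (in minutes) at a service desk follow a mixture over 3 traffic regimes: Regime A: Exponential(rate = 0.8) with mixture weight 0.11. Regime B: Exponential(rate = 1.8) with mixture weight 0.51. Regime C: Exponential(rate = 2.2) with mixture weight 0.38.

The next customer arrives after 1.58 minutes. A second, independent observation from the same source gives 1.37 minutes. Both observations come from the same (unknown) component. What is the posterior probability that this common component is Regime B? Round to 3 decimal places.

Apply Bayes' rule: the posterior for each component is proportional to its prior times its likelihood at x.
Since both observations come from the same component, the likelihood for component k is f_k(x₁)·f_k(x₂).
  L_A = [0.8·e^(−0.8·1.58) = 0.8·e^(−1.2640) = 0.226017] × [0.267364] = 0.0604289
  L_B = [1.8·e^(−1.8·1.58) = 1.8·e^(−2.8440) = 0.104746] × [0.152863] = 0.0160118
  L_C = [2.2·e^(−2.2·1.58) = 2.2·e^(−3.4760) = 0.068048] × [0.108009] = 0.00734978
Prior × likelihood for each component:
  π_A·L_A = 0.11 × 0.0604289 = 0.00664718
  π_B·L_B = 0.51 × 0.0160118 = 0.00816604
  π_C·L_C = 0.38 × 0.00734978 = 0.00279292
Normaliser: 0.00664718 + 0.00816604 + 0.00279292 = 0.0176061
So the posterior for Regime B is 0.00816604 / 0.0176061 ≈ 0.464.

0.464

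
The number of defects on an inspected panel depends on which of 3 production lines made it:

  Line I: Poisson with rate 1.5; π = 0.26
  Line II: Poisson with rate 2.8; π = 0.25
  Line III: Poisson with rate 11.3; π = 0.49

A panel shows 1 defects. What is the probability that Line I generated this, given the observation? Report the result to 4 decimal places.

P(component k | x) = π_k·f_k(x) / marginal(x), where marginal(x) = Σ_j π_j·f_j(x).
Poisson probabilities:
  L_I = e^(−1.5)·1.5^1/1! = 0.334695
  L_II = e^(−2.8)·2.8^1/1! = 0.170268
  L_III = e^(−11.3)·11.3^1/1! = 0.000139814
Unnormalised posteriors:
  π_I·L_I = 0.26 × 0.334695 = 0.0870208
  π_II·L_II = 0.25 × 0.170268 = 0.042567
  π_III·L_III = 0.49 × 0.000139814 = 6.85089e-05
Normaliser: 0.0870208 + 0.042567 + 6.85089e-05 = 0.129656
So the posterior for Line I is 0.0870208 / 0.129656 ≈ 0.6712.

0.6712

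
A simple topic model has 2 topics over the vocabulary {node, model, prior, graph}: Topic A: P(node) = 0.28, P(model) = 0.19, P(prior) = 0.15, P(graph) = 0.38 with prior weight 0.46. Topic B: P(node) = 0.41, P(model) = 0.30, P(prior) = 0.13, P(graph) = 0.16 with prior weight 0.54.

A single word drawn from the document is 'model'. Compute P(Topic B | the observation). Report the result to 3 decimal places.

0.650

Posterior ∝ prior × likelihood, so P(k | x) ∝ w_k f_k(x); normalise over all components.
Evaluate each component's likelihood at the observed value:
  L_A = P(model | comp) = 0.19
  L_B = P(model | comp) = 0.30
Weight by the priors:
  w_A·L_A = 0.46 × 0.19 = 0.0874
  w_B·L_B = 0.54 × 0.3 = 0.162
Normaliser: 0.0874 + 0.162 = 0.2494
So the posterior for Topic B is 0.162 / 0.2494 ≈ 0.650.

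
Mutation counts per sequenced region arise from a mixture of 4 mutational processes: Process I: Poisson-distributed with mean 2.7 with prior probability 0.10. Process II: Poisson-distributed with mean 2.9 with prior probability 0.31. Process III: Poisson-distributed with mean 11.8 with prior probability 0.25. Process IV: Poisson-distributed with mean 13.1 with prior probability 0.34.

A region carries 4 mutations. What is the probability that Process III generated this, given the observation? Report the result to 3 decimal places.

0.022

Apply Bayes' rule: the posterior for each component is proportional to its prior times its likelihood at x.
Component likelihoods at x = 4 mutations:
  f_I = e^(−2.7)·2.7^4/4! = 0.148816
  f_II = e^(−2.9)·2.9^4/4! = 0.162154
  f_III = e^(−11.8)·11.8^4/4! = 0.00606236
  f_IV = e^(−13.1)·13.1^4/4! = 0.00250967
Multiply by the mixture weights:
  w_I·f_I = 0.10 × 0.148816 = 0.0148816
  w_II·f_II = 0.31 × 0.162154 = 0.0502676
  w_III·f_III = 0.25 × 0.00606236 = 0.00151559
  w_IV·f_IV = 0.34 × 0.00250967 = 0.000853287
Evidence: 0.0148816 + 0.0502676 + 0.00151559 + 0.000853287 = 0.0675181
Responsibility of Process III: 0.00151559 / 0.0675181 ≈ 0.022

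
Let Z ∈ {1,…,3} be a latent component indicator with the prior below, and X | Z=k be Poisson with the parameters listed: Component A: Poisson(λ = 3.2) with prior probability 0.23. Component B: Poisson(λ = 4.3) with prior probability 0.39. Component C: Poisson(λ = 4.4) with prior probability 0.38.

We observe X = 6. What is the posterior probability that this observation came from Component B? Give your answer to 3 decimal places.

Apply Bayes' rule: the posterior for each component is proportional to its prior times its likelihood at x.
Poisson probabilities:
  f_A = e^(−3.2)·3.2^6/6! = 0.060789
  f_B = e^(−4.3)·4.3^6/6! = 0.119127
  f_C = e^(−4.4)·4.4^6/6! = 0.123734
Prior × likelihood for each component:
  w_A·f_A = 0.23 × 0.060789 = 0.0139815
  w_B·f_B = 0.39 × 0.119127 = 0.0464597
  w_C·f_C = 0.38 × 0.123734 = 0.0470188
Denominator: 0.0139815 + 0.0464597 + 0.0470188 = 0.10746
P(Component B | 6) = 0.0464597 / 0.10746 ≈ 0.432

0.432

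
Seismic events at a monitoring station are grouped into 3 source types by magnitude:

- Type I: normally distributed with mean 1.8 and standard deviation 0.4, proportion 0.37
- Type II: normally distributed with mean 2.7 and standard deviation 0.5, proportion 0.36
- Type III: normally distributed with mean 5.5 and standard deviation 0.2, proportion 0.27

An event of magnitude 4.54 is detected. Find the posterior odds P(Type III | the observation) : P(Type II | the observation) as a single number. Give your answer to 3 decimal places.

Posterior odds = (π_i f_i(x)) / (π_j f_j(x)); the normalising sum cancels.
Component likelihoods at x = 4.54:
  p_I = 6.45296e-11
  p_II = 0.00091463
  p_III = 1.98065e-05
5.34775e-06 / 0.000329267 ≈ 0.016

0.016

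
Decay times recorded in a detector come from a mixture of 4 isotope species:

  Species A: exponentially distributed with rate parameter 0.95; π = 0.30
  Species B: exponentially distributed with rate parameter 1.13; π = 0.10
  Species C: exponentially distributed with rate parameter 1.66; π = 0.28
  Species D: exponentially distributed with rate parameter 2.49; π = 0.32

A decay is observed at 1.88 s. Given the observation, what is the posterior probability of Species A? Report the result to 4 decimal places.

By Bayes' theorem, P(k | x) = π_k f_k(x) / Σ_j π_j f_j(x).
Evaluate each component's likelihood at the observed value:
  L_A = 0.95·e^(−0.95·1.88) = 0.95·e^(−1.7860) = 0.159248
  L_B = 1.13·e^(−1.13·1.88) = 1.13·e^(−2.1244) = 0.13504
  L_C = 1.66·e^(−1.66·1.88) = 1.66·e^(−3.1208) = 0.0732423
  L_D = 2.49·e^(−2.49·1.88) = 2.49·e^(−4.6812) = 0.023077
Weight by the priors:
  π_A·L_A = 0.30 × 0.159248 = 0.0477744
  π_B·L_B = 0.10 × 0.13504 = 0.013504
  π_C·L_C = 0.28 × 0.0732423 = 0.0205078
  π_D·L_D = 0.32 × 0.023077 = 0.00738465
Normaliser: 0.0477744 + 0.013504 + 0.0205078 + 0.00738465 = 0.0891709
So the posterior for Species A is 0.0477744 / 0.0891709 ≈ 0.5358.

0.5358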